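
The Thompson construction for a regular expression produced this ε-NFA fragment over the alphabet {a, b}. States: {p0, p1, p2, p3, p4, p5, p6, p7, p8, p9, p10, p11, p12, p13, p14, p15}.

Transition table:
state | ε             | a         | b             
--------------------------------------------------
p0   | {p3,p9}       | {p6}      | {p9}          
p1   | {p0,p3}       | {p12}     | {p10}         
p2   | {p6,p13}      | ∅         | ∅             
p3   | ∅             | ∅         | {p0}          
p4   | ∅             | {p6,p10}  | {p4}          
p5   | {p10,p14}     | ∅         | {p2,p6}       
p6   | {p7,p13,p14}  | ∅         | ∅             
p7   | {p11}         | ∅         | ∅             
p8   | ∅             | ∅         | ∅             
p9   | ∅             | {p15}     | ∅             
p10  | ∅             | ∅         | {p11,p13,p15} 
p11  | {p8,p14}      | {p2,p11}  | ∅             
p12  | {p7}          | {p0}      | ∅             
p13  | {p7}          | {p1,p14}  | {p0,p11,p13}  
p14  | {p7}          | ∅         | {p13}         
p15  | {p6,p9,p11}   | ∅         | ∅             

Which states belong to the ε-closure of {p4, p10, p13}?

Start with {p4, p10, p13}.
From p13 via ε: add p7.
From p7 via ε: add p11.
From p11 via ε: add p8, p14.
No new states can be added; the closed set is {p4, p7, p8, p10, p11, p13, p14}.

{p4, p7, p8, p10, p11, p13, p14}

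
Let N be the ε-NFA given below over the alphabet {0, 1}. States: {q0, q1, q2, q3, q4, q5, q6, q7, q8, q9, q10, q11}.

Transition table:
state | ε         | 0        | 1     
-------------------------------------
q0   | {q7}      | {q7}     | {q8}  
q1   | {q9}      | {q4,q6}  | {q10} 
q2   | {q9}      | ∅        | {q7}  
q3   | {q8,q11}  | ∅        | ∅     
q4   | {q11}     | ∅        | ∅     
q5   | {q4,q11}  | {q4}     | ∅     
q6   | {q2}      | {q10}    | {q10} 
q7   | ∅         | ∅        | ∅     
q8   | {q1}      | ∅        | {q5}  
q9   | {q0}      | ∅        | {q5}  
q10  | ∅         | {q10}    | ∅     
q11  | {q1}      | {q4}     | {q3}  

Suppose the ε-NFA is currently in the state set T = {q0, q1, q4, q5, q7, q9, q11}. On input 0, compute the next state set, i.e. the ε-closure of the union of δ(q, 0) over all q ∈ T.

{q0, q1, q2, q4, q6, q7, q9, q11}

q0 on 0 → {q7}.
q1 on 0 → {q4, q6}.
q5 on 0 → {q4}.
q11 on 0 → {q4}.
No 0-transition from q4, q7, q9.
Union after reading 0: {q4, q6, q7}.
Now take the ε-closure:
From q4 via ε: add q11.
From q6 via ε: add q2.
From q2 via ε: add q9.
From q11 via ε: add q1.
From q9 via ε: add q0.
No new states can be added; the closed set is {q0, q1, q2, q4, q6, q7, q9, q11}.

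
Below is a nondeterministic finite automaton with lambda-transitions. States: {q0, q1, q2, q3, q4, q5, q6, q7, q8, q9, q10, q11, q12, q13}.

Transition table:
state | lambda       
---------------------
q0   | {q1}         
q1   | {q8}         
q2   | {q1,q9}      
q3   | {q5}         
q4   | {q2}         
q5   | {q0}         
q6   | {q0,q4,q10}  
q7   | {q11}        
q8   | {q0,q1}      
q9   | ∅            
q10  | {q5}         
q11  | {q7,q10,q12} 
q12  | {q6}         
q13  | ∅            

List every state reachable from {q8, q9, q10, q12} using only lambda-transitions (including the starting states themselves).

Start with {q8, q9, q10, q12}.
From q8 via lambda: add q0, q1.
From q10 via lambda: add q5.
From q12 via lambda: add q6.
From q6 via lambda: add q4.
From q4 via lambda: add q2.
No new states can be added; the closed set is {q0, q1, q2, q4, q5, q6, q8, q9, q10, q12}.

{q0, q1, q2, q4, q5, q6, q8, q9, q10, q12}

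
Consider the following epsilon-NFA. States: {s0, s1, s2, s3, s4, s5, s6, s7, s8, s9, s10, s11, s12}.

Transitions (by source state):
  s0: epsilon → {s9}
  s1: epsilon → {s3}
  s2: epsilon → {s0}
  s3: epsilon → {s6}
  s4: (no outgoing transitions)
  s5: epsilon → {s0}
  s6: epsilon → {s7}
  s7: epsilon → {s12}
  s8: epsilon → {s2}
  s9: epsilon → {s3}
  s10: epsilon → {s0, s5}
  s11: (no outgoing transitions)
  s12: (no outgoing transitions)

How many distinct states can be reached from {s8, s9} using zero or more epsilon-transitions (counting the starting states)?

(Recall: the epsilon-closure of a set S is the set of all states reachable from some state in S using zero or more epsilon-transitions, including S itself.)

Start with {s8, s9}.
From s8 via epsilon: add s2.
From s9 via epsilon: add s3.
From s2 via epsilon: add s0.
From s3 via epsilon: add s6.
From s6 via epsilon: add s7.
From s7 via epsilon: add s12.
epsilon-closure = {s0, s2, s3, s6, s7, s8, s9, s12}, which has 8 states.

8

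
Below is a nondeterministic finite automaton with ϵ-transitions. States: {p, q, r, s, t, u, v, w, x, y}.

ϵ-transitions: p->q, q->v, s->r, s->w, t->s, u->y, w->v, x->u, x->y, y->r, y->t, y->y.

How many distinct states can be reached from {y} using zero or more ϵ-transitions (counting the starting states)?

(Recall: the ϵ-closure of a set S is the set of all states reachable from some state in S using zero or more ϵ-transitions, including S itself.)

6

Start with {y}.
From y via ϵ: add r, t.
From t via ϵ: add s.
From s via ϵ: add w.
From w via ϵ: add v.
ϵ-closure = {r, s, t, v, w, y}, which has 6 states.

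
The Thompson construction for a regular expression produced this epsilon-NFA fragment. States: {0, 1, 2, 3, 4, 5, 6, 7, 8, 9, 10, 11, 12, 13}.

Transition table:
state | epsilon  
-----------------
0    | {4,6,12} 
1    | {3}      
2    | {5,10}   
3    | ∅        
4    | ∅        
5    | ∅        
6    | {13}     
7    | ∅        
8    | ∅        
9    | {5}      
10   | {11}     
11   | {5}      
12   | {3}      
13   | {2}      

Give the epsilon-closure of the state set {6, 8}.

Start with {6, 8}.
From 6 via epsilon: add 13.
From 13 via epsilon: add 2.
From 2 via epsilon: add 5, 10.
From 10 via epsilon: add 11.
No new states can be added; the closed set is {2, 5, 6, 8, 10, 11, 13}.

{2, 5, 6, 8, 10, 11, 13}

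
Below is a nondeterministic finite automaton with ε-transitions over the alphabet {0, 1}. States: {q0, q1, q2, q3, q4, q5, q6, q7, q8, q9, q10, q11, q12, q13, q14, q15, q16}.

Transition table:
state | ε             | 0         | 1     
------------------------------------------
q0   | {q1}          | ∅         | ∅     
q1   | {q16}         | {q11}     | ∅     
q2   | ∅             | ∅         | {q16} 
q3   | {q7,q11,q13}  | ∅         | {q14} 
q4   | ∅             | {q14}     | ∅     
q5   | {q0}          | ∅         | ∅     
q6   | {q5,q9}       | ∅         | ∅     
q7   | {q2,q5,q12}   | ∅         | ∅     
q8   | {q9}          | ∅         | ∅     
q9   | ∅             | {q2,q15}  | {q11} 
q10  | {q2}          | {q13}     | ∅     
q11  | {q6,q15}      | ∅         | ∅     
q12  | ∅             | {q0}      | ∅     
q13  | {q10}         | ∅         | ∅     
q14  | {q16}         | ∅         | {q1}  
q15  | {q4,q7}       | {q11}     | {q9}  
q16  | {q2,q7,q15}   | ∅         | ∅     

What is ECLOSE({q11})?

Start with {q11}.
From q11 via ε: add q6, q15.
From q6 via ε: add q5, q9.
From q15 via ε: add q4, q7.
From q5 via ε: add q0.
From q7 via ε: add q2, q12.
From q0 via ε: add q1.
From q1 via ε: add q16.
No new states can be added; the closed set is {q0, q1, q2, q4, q5, q6, q7, q9, q11, q12, q15, q16}.

{q0, q1, q2, q4, q5, q6, q7, q9, q11, q12, q15, q16}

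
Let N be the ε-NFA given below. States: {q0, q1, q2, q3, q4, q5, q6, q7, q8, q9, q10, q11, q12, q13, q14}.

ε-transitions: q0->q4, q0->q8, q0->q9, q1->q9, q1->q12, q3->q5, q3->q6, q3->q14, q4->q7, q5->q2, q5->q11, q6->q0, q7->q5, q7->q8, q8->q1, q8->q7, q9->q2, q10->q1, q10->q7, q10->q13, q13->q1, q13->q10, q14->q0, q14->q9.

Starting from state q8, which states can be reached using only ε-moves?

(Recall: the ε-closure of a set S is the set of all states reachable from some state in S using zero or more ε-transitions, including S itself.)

{q1, q2, q5, q7, q8, q9, q11, q12}

Start with {q8}.
From q8 via ε: add q1, q7.
From q1 via ε: add q9, q12.
From q7 via ε: add q5.
From q5 via ε: add q2, q11.
No new states can be added; the closed set is {q1, q2, q5, q7, q8, q9, q11, q12}.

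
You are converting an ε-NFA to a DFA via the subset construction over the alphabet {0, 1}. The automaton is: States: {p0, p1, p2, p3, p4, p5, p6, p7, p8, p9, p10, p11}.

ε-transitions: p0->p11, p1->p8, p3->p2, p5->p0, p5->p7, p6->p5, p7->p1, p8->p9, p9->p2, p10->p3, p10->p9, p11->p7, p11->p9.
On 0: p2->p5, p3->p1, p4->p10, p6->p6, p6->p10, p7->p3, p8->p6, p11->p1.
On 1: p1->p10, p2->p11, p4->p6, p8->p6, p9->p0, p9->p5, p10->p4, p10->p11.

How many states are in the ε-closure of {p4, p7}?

Start with {p4, p7}.
From p7 via ε: add p1.
From p1 via ε: add p8.
From p8 via ε: add p9.
From p9 via ε: add p2.
ε-closure = {p1, p2, p4, p7, p8, p9}, which has 6 states.

6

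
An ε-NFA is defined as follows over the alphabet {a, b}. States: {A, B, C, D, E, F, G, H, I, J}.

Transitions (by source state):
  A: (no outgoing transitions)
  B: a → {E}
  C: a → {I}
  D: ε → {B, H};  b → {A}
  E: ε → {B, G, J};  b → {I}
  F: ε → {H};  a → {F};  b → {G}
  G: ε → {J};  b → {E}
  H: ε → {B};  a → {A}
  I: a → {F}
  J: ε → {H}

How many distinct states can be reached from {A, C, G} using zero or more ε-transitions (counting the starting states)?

6

Start with {A, C, G}.
From G via ε: add J.
From J via ε: add H.
From H via ε: add B.
ε-closure = {A, B, C, G, H, J}, which has 6 states.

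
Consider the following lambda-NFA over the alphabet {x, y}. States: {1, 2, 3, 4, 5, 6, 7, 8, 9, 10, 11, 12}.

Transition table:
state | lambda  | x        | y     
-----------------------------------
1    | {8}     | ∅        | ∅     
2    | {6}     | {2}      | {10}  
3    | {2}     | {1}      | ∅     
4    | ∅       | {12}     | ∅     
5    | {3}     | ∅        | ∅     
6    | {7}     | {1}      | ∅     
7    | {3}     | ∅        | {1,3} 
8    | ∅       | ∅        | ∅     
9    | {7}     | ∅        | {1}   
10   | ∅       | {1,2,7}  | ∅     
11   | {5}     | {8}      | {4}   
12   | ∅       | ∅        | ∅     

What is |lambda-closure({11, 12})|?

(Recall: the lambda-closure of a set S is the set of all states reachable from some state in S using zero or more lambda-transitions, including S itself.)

7

Start with {11, 12}.
From 11 via lambda: add 5.
From 5 via lambda: add 3.
From 3 via lambda: add 2.
From 2 via lambda: add 6.
From 6 via lambda: add 7.
lambda-closure = {2, 3, 5, 6, 7, 11, 12}, which has 7 states.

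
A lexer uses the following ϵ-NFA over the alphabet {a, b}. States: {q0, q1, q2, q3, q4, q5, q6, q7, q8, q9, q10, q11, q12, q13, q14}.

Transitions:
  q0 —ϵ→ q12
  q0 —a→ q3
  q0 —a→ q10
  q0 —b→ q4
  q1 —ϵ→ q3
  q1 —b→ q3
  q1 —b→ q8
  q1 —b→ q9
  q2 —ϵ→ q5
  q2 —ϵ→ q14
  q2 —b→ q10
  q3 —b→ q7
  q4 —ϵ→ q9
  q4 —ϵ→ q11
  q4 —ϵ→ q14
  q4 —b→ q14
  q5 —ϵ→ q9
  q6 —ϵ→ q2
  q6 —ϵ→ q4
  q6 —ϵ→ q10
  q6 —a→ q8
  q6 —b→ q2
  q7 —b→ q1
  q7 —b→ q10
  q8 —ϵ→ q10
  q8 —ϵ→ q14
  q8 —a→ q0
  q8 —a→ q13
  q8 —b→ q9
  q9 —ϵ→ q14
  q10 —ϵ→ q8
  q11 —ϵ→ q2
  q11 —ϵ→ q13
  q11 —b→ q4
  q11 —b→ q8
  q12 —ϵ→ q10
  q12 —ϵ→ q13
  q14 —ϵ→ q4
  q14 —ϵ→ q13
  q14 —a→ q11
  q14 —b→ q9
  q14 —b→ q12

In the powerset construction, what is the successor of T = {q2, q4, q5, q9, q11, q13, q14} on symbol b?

{q2, q4, q5, q8, q9, q10, q11, q12, q13, q14}

q2 on b → {q10}.
q4 on b → {q14}.
q11 on b → {q4, q8}.
q14 on b → {q9, q12}.
No b-transition from q5, q9, q13.
Union after reading b: {q4, q8, q9, q10, q12, q14}.
Now take the ϵ-closure:
From q4 via ϵ: add q11.
From q12 via ϵ: add q13.
From q11 via ϵ: add q2.
From q2 via ϵ: add q5.
No new states can be added; the closed set is {q2, q4, q5, q8, q9, q10, q11, q12, q13, q14}.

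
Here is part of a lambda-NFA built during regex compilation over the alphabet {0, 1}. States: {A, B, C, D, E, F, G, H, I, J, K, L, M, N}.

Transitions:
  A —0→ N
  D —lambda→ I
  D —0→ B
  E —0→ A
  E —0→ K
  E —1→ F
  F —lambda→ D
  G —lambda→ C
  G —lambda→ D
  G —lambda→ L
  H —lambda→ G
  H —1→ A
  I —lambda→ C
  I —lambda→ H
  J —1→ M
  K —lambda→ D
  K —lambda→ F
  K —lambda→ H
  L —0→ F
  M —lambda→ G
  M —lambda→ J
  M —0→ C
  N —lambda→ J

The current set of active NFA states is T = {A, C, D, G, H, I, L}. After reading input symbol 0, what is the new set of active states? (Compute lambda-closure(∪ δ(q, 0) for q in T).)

{B, C, D, F, G, H, I, J, L, N}

A on 0 → {N}.
D on 0 → {B}.
L on 0 → {F}.
No 0-transition from C, G, H, I.
Union after reading 0: {B, F, N}.
Now take the lambda-closure:
From F via lambda: add D.
From N via lambda: add J.
From D via lambda: add I.
From I via lambda: add C, H.
From H via lambda: add G.
From G via lambda: add L.
No new states can be added; the closed set is {B, C, D, F, G, H, I, J, L, N}.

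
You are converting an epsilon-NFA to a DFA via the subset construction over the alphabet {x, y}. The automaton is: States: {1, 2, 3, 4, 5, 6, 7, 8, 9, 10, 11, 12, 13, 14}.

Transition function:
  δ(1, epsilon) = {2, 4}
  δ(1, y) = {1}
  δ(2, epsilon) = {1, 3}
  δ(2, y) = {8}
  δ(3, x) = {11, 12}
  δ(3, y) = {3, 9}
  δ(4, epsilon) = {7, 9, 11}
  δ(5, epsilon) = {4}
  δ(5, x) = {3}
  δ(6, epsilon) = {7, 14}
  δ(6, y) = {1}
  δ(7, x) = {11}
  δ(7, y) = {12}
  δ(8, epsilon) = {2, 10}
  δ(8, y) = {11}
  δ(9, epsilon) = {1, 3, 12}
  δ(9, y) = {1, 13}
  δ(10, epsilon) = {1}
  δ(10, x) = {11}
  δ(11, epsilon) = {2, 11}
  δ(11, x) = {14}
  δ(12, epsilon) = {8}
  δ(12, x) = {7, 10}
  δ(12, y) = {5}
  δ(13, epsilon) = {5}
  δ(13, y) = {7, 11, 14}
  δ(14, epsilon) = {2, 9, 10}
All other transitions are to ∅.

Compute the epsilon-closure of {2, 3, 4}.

Start with {2, 3, 4}.
From 2 via epsilon: add 1.
From 4 via epsilon: add 7, 9, 11.
From 9 via epsilon: add 12.
From 12 via epsilon: add 8.
From 8 via epsilon: add 10.
No new states can be added; the closed set is {1, 2, 3, 4, 7, 8, 9, 10, 11, 12}.

{1, 2, 3, 4, 7, 8, 9, 10, 11, 12}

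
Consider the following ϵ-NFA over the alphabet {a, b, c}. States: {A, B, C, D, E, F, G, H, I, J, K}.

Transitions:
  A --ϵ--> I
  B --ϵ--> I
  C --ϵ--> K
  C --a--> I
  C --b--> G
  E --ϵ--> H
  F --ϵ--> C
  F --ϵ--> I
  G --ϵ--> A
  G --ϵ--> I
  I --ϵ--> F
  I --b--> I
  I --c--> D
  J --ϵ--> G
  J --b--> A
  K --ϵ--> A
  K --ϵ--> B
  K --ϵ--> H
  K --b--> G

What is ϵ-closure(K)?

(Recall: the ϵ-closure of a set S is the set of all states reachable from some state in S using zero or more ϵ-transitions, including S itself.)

{A, B, C, F, H, I, K}

Start with {K}.
From K via ϵ: add A, B, H.
From A via ϵ: add I.
From I via ϵ: add F.
From F via ϵ: add C.
No new states can be added; the closed set is {A, B, C, F, H, I, K}.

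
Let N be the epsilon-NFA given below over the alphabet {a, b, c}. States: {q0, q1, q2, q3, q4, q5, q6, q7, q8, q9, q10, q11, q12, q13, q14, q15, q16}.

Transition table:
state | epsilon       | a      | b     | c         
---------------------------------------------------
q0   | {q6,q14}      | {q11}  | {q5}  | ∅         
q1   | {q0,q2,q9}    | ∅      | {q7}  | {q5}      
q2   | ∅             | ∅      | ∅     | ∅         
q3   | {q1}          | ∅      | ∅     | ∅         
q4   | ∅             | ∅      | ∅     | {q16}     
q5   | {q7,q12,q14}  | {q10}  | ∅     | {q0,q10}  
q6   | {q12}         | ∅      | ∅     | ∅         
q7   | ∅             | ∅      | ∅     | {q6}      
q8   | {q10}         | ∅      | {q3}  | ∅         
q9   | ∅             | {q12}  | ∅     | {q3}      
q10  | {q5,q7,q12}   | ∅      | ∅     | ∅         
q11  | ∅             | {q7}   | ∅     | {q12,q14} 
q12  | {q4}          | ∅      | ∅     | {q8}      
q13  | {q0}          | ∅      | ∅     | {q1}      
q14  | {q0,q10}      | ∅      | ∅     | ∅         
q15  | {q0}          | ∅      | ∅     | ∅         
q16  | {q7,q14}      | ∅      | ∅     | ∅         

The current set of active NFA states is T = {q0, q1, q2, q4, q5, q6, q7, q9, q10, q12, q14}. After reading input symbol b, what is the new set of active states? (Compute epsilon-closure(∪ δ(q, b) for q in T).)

{q0, q4, q5, q6, q7, q10, q12, q14}

q0 on b → {q5}.
q1 on b → {q7}.
No b-transition from q2, q4, q5, q6, q7, q9, q10, q12, q14.
Union after reading b: {q5, q7}.
Now take the epsilon-closure:
From q5 via epsilon: add q12, q14.
From q12 via epsilon: add q4.
From q14 via epsilon: add q0, q10.
From q0 via epsilon: add q6.
No new states can be added; the closed set is {q0, q4, q5, q6, q7, q10, q12, q14}.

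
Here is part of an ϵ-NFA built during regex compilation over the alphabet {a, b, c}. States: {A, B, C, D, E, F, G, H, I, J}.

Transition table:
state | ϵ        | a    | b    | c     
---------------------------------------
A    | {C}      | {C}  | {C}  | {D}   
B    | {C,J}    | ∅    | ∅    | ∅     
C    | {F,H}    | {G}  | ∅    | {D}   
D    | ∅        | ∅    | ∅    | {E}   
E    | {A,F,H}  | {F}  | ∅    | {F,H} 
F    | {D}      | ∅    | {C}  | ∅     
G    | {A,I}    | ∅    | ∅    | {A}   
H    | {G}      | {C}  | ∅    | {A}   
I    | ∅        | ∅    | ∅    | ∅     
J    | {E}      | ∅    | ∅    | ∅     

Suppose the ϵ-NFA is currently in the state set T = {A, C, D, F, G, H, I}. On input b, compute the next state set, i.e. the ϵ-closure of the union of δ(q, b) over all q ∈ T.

{A, C, D, F, G, H, I}

A on b → {C}.
F on b → {C}.
No b-transition from C, D, G, H, I.
Union after reading b: {C}.
Now take the ϵ-closure:
From C via ϵ: add F, H.
From F via ϵ: add D.
From H via ϵ: add G.
From G via ϵ: add A, I.
No new states can be added; the closed set is {A, C, D, F, G, H, I}.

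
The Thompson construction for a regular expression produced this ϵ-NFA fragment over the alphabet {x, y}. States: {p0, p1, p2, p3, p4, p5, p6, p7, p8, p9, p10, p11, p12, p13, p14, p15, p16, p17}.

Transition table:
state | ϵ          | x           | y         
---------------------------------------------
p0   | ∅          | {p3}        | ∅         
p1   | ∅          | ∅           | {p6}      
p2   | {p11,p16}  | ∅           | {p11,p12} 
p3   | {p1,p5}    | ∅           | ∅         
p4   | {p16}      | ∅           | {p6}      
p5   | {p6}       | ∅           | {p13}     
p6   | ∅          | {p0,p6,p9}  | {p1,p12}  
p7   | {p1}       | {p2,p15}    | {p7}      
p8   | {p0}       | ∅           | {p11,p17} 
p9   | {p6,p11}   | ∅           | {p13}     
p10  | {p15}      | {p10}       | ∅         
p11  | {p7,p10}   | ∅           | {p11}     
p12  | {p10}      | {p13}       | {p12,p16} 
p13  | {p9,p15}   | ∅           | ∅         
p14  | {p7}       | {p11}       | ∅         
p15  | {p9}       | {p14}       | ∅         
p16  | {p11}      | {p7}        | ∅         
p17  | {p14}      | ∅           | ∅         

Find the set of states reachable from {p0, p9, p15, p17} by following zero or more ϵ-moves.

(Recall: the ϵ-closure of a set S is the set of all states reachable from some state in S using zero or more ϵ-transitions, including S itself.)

Start with {p0, p9, p15, p17}.
From p9 via ϵ: add p6, p11.
From p17 via ϵ: add p14.
From p11 via ϵ: add p7, p10.
From p7 via ϵ: add p1.
No new states can be added; the closed set is {p0, p1, p6, p7, p9, p10, p11, p14, p15, p17}.

{p0, p1, p6, p7, p9, p10, p11, p14, p15, p17}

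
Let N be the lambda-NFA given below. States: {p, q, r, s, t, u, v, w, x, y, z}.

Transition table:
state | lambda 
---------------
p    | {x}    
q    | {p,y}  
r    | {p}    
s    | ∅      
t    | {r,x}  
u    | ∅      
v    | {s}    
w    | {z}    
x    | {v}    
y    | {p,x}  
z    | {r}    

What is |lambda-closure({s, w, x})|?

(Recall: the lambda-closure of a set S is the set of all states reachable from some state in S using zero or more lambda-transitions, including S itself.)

Start with {s, w, x}.
From w via lambda: add z.
From x via lambda: add v.
From z via lambda: add r.
From r via lambda: add p.
lambda-closure = {p, r, s, v, w, x, z}, which has 7 states.

7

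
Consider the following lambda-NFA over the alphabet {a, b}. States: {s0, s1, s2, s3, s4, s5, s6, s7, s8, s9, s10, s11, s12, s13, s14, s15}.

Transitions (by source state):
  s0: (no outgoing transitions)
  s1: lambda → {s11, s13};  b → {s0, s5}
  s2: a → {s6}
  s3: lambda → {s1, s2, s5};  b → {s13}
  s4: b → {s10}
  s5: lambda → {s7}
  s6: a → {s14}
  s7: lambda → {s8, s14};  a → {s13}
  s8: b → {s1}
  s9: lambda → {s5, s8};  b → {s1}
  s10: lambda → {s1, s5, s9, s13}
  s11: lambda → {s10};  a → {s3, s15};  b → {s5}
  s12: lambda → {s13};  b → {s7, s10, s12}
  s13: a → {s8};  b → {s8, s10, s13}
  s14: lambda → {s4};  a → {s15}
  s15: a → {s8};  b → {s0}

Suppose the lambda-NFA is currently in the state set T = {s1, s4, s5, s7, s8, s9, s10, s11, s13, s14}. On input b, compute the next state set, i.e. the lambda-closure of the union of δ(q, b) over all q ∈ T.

s1 on b → {s0, s5}.
s4 on b → {s10}.
s8 on b → {s1}.
s9 on b → {s1}.
s11 on b → {s5}.
s13 on b → {s8, s10, s13}.
No b-transition from s5, s7, s10, s14.
Union after reading b: {s0, s1, s5, s8, s10, s13}.
Now take the lambda-closure:
From s1 via lambda: add s11.
From s5 via lambda: add s7.
From s10 via lambda: add s9.
From s7 via lambda: add s14.
From s14 via lambda: add s4.
No new states can be added; the closed set is {s0, s1, s4, s5, s7, s8, s9, s10, s11, s13, s14}.

{s0, s1, s4, s5, s7, s8, s9, s10, s11, s13, s14}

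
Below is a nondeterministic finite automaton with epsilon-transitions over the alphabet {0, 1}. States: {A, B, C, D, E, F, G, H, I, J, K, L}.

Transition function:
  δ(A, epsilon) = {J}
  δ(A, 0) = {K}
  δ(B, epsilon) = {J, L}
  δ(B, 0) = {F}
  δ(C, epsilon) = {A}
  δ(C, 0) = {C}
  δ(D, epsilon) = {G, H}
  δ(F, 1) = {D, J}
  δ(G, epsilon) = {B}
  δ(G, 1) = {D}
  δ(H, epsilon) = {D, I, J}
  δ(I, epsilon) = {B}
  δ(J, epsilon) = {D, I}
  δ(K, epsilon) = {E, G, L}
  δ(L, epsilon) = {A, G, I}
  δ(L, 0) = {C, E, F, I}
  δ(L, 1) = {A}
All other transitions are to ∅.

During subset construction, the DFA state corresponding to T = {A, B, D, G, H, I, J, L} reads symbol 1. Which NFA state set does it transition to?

G on 1 → {D}.
L on 1 → {A}.
No 1-transition from A, B, D, H, I, J.
Union after reading 1: {A, D}.
Now take the epsilon-closure:
From A via epsilon: add J.
From D via epsilon: add G, H.
From G via epsilon: add B.
From H via epsilon: add I.
From B via epsilon: add L.
No new states can be added; the closed set is {A, B, D, G, H, I, J, L}.

{A, B, D, G, H, I, J, L}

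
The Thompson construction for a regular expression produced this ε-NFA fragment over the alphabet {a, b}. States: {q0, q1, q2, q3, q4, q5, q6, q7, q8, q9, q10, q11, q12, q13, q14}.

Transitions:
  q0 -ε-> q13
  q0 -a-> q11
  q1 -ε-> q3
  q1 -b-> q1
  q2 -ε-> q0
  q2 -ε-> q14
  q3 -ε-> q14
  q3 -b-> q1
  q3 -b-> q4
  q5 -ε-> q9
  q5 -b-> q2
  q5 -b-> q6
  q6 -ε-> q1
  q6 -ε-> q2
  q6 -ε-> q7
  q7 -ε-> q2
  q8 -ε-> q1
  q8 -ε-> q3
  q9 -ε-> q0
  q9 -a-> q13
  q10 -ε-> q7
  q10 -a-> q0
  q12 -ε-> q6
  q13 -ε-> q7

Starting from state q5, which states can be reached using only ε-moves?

Start with {q5}.
From q5 via ε: add q9.
From q9 via ε: add q0.
From q0 via ε: add q13.
From q13 via ε: add q7.
From q7 via ε: add q2.
From q2 via ε: add q14.
No new states can be added; the closed set is {q0, q2, q5, q7, q9, q13, q14}.

{q0, q2, q5, q7, q9, q13, q14}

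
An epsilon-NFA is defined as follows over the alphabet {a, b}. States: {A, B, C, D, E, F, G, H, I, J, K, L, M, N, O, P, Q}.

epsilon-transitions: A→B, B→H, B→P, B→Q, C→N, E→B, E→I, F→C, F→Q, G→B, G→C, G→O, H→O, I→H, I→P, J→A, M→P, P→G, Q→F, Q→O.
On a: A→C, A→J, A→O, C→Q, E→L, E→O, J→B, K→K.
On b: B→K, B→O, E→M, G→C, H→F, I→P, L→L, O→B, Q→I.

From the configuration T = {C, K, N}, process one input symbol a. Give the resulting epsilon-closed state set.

{C, F, K, N, O, Q}

C on a → {Q}.
K on a → {K}.
No a-transition from N.
Union after reading a: {K, Q}.
Now take the epsilon-closure:
From Q via epsilon: add F, O.
From F via epsilon: add C.
From C via epsilon: add N.
No new states can be added; the closed set is {C, F, K, N, O, Q}.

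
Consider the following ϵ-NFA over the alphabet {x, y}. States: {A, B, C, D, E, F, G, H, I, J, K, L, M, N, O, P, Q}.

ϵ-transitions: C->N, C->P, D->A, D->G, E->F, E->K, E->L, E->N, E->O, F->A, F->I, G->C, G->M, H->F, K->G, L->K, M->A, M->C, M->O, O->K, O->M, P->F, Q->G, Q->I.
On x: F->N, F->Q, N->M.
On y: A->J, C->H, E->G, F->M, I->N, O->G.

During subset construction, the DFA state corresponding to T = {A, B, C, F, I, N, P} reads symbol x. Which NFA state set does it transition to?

{A, C, F, G, I, K, M, N, O, P, Q}

F on x → {N, Q}.
N on x → {M}.
No x-transition from A, B, C, I, P.
Union after reading x: {M, N, Q}.
Now take the ϵ-closure:
From M via ϵ: add A, C, O.
From Q via ϵ: add G, I.
From C via ϵ: add P.
From O via ϵ: add K.
From P via ϵ: add F.
No new states can be added; the closed set is {A, C, F, G, I, K, M, N, O, P, Q}.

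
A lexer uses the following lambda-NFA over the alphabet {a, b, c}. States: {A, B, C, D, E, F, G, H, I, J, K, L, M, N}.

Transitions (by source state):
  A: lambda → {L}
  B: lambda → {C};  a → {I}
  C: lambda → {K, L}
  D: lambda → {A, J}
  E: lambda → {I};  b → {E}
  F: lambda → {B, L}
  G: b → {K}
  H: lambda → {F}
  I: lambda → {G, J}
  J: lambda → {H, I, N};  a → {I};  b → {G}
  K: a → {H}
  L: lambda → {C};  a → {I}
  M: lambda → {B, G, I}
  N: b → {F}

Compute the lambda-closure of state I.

{B, C, F, G, H, I, J, K, L, N}

Start with {I}.
From I via lambda: add G, J.
From J via lambda: add H, N.
From H via lambda: add F.
From F via lambda: add B, L.
From B via lambda: add C.
From C via lambda: add K.
No new states can be added; the closed set is {B, C, F, G, H, I, J, K, L, N}.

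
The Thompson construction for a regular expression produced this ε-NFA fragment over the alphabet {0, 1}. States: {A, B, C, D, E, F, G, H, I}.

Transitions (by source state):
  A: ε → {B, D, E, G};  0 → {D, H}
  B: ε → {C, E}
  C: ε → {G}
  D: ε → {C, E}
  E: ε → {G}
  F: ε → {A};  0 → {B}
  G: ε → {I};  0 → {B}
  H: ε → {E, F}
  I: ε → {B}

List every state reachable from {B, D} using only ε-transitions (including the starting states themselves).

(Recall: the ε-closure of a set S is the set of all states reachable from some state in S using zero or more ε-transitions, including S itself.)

{B, C, D, E, G, I}

Start with {B, D}.
From B via ε: add C, E.
From C via ε: add G.
From G via ε: add I.
No new states can be added; the closed set is {B, C, D, E, G, I}.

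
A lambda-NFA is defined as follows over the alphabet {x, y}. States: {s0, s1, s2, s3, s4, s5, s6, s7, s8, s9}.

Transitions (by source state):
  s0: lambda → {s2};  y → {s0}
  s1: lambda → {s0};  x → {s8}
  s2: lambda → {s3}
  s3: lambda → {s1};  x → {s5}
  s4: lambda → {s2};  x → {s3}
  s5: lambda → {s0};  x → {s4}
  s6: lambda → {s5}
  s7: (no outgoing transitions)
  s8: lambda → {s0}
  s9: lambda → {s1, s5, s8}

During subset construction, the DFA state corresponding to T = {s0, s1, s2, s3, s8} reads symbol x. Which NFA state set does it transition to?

{s0, s1, s2, s3, s5, s8}

s1 on x → {s8}.
s3 on x → {s5}.
No x-transition from s0, s2, s8.
Union after reading x: {s5, s8}.
Now take the lambda-closure:
From s5 via lambda: add s0.
From s0 via lambda: add s2.
From s2 via lambda: add s3.
From s3 via lambda: add s1.
No new states can be added; the closed set is {s0, s1, s2, s3, s5, s8}.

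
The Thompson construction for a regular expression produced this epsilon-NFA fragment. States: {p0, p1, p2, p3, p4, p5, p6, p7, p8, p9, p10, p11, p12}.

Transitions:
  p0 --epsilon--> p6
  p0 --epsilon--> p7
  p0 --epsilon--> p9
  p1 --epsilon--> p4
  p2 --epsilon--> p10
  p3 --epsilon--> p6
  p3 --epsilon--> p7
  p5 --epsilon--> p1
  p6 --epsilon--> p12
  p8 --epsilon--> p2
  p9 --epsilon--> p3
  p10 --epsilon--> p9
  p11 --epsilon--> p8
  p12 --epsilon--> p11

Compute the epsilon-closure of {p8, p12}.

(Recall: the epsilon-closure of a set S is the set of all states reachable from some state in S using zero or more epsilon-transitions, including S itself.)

{p2, p3, p6, p7, p8, p9, p10, p11, p12}

Start with {p8, p12}.
From p8 via epsilon: add p2.
From p12 via epsilon: add p11.
From p2 via epsilon: add p10.
From p10 via epsilon: add p9.
From p9 via epsilon: add p3.
From p3 via epsilon: add p6, p7.
No new states can be added; the closed set is {p2, p3, p6, p7, p8, p9, p10, p11, p12}.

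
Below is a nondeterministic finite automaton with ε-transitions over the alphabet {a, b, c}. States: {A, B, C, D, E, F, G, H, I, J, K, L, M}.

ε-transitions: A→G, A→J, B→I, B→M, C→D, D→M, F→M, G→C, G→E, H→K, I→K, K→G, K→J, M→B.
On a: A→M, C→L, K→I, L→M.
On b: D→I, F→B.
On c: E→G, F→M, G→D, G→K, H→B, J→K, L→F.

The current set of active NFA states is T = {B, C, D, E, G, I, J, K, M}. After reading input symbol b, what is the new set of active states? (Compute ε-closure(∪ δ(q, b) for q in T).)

D on b → {I}.
No b-transition from B, C, E, G, I, J, K, M.
Union after reading b: {I}.
Now take the ε-closure:
From I via ε: add K.
From K via ε: add G, J.
From G via ε: add C, E.
From C via ε: add D.
From D via ε: add M.
From M via ε: add B.
No new states can be added; the closed set is {B, C, D, E, G, I, J, K, M}.

{B, C, D, E, G, I, J, K, M}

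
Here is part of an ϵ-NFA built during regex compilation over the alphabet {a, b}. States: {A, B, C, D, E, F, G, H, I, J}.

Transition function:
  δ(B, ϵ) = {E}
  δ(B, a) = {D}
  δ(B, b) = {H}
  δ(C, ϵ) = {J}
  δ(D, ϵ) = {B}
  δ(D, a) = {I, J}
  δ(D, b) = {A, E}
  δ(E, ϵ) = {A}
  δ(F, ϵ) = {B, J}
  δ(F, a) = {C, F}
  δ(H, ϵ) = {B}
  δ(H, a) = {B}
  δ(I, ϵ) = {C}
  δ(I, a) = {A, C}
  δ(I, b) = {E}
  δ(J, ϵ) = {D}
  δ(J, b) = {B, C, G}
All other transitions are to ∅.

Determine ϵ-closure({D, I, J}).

{A, B, C, D, E, I, J}

Start with {D, I, J}.
From D via ϵ: add B.
From I via ϵ: add C.
From B via ϵ: add E.
From E via ϵ: add A.
No new states can be added; the closed set is {A, B, C, D, E, I, J}.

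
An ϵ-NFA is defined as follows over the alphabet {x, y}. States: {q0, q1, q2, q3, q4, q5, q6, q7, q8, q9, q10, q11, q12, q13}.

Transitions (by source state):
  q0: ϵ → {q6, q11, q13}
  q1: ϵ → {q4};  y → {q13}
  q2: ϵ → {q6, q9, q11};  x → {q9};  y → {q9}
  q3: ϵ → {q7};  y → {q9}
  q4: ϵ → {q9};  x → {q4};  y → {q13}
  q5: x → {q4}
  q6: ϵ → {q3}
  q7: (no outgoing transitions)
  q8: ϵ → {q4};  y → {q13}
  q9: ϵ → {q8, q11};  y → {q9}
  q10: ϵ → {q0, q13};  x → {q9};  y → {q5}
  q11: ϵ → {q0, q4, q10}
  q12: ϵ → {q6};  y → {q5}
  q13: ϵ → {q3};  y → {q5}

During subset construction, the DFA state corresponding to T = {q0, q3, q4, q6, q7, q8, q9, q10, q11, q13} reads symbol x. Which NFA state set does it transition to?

{q0, q3, q4, q6, q7, q8, q9, q10, q11, q13}

q4 on x → {q4}.
q10 on x → {q9}.
No x-transition from q0, q3, q6, q7, q8, q9, q11, q13.
Union after reading x: {q4, q9}.
Now take the ϵ-closure:
From q9 via ϵ: add q8, q11.
From q11 via ϵ: add q0, q10.
From q0 via ϵ: add q6, q13.
From q6 via ϵ: add q3.
From q3 via ϵ: add q7.
No new states can be added; the closed set is {q0, q3, q4, q6, q7, q8, q9, q10, q11, q13}.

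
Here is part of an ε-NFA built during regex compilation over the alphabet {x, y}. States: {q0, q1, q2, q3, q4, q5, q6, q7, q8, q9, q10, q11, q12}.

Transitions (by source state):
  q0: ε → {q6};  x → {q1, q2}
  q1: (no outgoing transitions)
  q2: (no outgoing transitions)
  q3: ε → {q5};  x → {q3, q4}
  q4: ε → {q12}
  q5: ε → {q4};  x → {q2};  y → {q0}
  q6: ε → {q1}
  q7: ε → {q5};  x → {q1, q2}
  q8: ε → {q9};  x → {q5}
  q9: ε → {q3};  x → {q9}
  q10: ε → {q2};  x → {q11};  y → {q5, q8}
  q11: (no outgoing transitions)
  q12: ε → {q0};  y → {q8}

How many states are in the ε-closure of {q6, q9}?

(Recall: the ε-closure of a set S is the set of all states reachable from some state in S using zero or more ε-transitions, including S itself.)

Start with {q6, q9}.
From q6 via ε: add q1.
From q9 via ε: add q3.
From q3 via ε: add q5.
From q5 via ε: add q4.
From q4 via ε: add q12.
From q12 via ε: add q0.
ε-closure = {q0, q1, q3, q4, q5, q6, q9, q12}, which has 8 states.

8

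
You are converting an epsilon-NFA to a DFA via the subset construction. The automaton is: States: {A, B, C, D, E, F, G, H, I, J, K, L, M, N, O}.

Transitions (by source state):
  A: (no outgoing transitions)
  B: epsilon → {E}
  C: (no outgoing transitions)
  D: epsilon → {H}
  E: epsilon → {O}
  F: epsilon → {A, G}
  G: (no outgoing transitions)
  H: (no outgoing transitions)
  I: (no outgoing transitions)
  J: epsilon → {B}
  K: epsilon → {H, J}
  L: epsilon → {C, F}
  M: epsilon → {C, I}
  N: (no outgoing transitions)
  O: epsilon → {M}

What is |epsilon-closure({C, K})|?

Start with {C, K}.
From K via epsilon: add H, J.
From J via epsilon: add B.
From B via epsilon: add E.
From E via epsilon: add O.
From O via epsilon: add M.
From M via epsilon: add I.
epsilon-closure = {B, C, E, H, I, J, K, M, O}, which has 9 states.

9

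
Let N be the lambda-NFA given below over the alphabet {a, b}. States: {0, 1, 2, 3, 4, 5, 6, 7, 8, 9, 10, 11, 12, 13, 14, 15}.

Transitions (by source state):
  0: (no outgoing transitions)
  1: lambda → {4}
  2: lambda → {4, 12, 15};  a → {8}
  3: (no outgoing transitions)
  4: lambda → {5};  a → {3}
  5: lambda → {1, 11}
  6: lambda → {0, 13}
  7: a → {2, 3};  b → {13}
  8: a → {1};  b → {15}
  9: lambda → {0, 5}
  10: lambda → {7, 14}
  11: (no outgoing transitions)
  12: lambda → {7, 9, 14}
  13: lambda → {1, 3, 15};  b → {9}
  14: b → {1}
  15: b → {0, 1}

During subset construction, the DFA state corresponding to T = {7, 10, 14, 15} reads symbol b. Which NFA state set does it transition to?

7 on b → {13}.
14 on b → {1}.
15 on b → {0, 1}.
No b-transition from 10.
Union after reading b: {0, 1, 13}.
Now take the lambda-closure:
From 1 via lambda: add 4.
From 13 via lambda: add 3, 15.
From 4 via lambda: add 5.
From 5 via lambda: add 11.
No new states can be added; the closed set is {0, 1, 3, 4, 5, 11, 13, 15}.

{0, 1, 3, 4, 5, 11, 13, 15}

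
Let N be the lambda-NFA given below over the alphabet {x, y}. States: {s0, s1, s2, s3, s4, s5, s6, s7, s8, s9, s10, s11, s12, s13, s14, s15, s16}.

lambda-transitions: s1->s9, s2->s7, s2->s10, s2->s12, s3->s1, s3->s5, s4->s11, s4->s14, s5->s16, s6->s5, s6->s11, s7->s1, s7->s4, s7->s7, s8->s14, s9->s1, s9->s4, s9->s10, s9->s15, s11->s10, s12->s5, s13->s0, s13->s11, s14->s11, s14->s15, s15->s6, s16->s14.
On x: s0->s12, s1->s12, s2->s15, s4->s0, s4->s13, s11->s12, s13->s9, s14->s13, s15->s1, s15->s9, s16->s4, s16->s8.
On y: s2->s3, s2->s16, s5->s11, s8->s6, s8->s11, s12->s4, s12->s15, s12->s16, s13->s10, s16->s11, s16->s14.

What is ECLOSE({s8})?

{s5, s6, s8, s10, s11, s14, s15, s16}

Start with {s8}.
From s8 via lambda: add s14.
From s14 via lambda: add s11, s15.
From s11 via lambda: add s10.
From s15 via lambda: add s6.
From s6 via lambda: add s5.
From s5 via lambda: add s16.
No new states can be added; the closed set is {s5, s6, s8, s10, s11, s14, s15, s16}.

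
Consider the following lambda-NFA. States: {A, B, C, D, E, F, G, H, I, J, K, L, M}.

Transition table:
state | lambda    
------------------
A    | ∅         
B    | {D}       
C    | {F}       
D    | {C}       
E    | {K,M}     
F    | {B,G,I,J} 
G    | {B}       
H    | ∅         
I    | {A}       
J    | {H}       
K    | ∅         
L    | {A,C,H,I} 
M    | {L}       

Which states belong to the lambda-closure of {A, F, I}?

Start with {A, F, I}.
From F via lambda: add B, G, J.
From B via lambda: add D.
From J via lambda: add H.
From D via lambda: add C.
No new states can be added; the closed set is {A, B, C, D, F, G, H, I, J}.

{A, B, C, D, F, G, H, I, J}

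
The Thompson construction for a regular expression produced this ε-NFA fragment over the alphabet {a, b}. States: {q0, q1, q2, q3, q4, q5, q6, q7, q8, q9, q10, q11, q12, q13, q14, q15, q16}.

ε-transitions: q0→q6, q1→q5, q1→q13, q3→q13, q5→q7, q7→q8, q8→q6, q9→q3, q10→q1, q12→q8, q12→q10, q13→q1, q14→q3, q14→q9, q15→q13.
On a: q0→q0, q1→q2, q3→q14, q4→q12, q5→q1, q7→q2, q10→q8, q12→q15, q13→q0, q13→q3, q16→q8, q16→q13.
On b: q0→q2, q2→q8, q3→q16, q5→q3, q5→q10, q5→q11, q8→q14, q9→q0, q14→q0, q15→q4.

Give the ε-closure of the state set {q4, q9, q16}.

Start with {q4, q9, q16}.
From q9 via ε: add q3.
From q3 via ε: add q13.
From q13 via ε: add q1.
From q1 via ε: add q5.
From q5 via ε: add q7.
From q7 via ε: add q8.
From q8 via ε: add q6.
No new states can be added; the closed set is {q1, q3, q4, q5, q6, q7, q8, q9, q13, q16}.

{q1, q3, q4, q5, q6, q7, q8, q9, q13, q16}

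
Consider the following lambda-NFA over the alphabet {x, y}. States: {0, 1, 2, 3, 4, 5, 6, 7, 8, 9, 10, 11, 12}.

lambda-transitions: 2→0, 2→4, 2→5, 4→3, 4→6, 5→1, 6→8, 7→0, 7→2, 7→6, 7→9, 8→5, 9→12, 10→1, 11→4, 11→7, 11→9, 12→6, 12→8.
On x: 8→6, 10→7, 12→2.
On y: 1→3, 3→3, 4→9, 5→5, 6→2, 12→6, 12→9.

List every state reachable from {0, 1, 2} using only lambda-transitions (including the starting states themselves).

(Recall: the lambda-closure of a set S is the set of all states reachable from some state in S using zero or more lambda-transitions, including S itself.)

Start with {0, 1, 2}.
From 2 via lambda: add 4, 5.
From 4 via lambda: add 3, 6.
From 6 via lambda: add 8.
No new states can be added; the closed set is {0, 1, 2, 3, 4, 5, 6, 8}.

{0, 1, 2, 3, 4, 5, 6, 8}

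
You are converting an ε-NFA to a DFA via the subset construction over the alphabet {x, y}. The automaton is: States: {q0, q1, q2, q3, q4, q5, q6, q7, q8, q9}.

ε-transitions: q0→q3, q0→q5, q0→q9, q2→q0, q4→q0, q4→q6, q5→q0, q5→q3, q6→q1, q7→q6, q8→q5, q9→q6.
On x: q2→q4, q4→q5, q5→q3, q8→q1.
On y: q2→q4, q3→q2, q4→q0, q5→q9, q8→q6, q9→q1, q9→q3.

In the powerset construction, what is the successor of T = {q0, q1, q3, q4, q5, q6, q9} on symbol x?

q4 on x → {q5}.
q5 on x → {q3}.
No x-transition from q0, q1, q3, q6, q9.
Union after reading x: {q3, q5}.
Now take the ε-closure:
From q5 via ε: add q0.
From q0 via ε: add q9.
From q9 via ε: add q6.
From q6 via ε: add q1.
No new states can be added; the closed set is {q0, q1, q3, q5, q6, q9}.

{q0, q1, q3, q5, q6, q9}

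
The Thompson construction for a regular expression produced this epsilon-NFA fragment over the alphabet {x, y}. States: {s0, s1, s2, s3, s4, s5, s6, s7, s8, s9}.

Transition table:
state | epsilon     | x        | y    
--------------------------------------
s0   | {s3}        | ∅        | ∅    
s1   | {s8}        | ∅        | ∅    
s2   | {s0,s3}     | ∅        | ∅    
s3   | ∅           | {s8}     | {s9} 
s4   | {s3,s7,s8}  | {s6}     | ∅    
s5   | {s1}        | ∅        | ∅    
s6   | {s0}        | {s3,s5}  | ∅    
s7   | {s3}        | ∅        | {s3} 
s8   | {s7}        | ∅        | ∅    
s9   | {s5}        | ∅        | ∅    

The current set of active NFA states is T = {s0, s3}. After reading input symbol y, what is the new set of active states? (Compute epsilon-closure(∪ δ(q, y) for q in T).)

s3 on y → {s9}.
No y-transition from s0.
Union after reading y: {s9}.
Now take the epsilon-closure:
From s9 via epsilon: add s5.
From s5 via epsilon: add s1.
From s1 via epsilon: add s8.
From s8 via epsilon: add s7.
From s7 via epsilon: add s3.
No new states can be added; the closed set is {s1, s3, s5, s7, s8, s9}.

{s1, s3, s5, s7, s8, s9}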